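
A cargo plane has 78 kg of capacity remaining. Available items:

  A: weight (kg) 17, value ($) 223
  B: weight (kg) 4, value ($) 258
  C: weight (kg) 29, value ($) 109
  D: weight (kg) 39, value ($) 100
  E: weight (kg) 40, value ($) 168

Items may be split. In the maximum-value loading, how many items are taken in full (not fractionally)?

3

Order: B (258/4=64.50) > A (223/17=13.12) > E (168/40=4.20) > C (109/29=3.76) > D (100/39=2.56)
Fill: take B (4 @ 258) → take A (17 @ 223) → take E (40 @ 168) → take 17/29 of C → 63.90; 78/78 used.
3 item(s) taken whole; one partial (take 17/29 of C).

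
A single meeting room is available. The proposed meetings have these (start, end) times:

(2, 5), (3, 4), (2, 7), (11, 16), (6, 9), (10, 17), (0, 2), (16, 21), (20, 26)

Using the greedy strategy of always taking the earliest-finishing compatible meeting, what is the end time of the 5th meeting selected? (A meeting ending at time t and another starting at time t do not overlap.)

21

Order by finish time; keep every interval that doesn't clash with the previous kept one.
By end time: (0,2), (3,4), (2,5), (2,7), (6,9), (11,16), (10,17), (16,21), (20,26).
Pick (0,2); next start ≥ 2 → (3,4); next start ≥ 4 → (6,9); next start ≥ 9 → (11,16); next start ≥ 16 → (16,21).
Selected: (0,2) (3,4) (6,9) (11,16) (16,21)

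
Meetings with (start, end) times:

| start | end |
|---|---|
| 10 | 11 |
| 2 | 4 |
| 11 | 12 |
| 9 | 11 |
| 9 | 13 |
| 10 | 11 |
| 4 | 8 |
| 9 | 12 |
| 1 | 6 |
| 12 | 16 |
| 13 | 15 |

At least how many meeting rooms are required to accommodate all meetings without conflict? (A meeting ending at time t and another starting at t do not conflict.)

The answer is the maximum number of intervals overlapping at any instant.
starts: [1, 2, 4, 9, 9, 9, 10, 10, 11, 12, 13]
ends:   [4, 6, 8, 11, 11, 11, 12, 12, 13, 15, 16]
s1→1 s2→2 e4→1 s4→2 e6→1 e8→0 s9→1 s9→2 s9→3 s10→4 s10→5  — peak 5.

5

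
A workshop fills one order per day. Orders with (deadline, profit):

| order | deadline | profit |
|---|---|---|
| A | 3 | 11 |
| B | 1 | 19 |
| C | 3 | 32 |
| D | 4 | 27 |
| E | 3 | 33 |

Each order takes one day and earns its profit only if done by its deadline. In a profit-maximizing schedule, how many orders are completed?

4

By profit: E(d3,33), C(d3,32), D(d4,27), B(d1,19), A(d3,11)
E→slot 3; C→slot 2; D→slot 4; B→slot 1; A skipped.
4 of 5 scheduled.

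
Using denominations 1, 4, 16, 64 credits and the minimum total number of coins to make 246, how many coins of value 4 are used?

1

Use the largest denomination that fits, subtract, and repeat.
246 − 3×64→54 − 3×16→6 − 1×4→2 − 2×1→0
Count of 4: 1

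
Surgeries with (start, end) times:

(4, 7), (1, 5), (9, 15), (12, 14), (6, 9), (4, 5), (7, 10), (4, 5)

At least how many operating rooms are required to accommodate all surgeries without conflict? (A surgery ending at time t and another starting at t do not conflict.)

4

The answer is the maximum number of intervals overlapping at any instant.
starts: [1, 4, 4, 4, 6, 7, 9, 12]
ends:   [5, 5, 5, 7, 9, 10, 14, 15]
s1→1 s4→2 s4→3 s4→4  — peak 4.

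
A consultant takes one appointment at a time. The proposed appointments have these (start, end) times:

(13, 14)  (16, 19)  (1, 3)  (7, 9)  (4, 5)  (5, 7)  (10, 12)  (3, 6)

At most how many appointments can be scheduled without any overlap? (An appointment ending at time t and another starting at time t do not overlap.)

Greedy by earliest finish: after sorting by end time, pick each interval compatible with the last pick.
By end time: (1,3), (4,5), (3,6), (5,7), (7,9), (10,12), (13,14), (16,19).
Pick (1,3); next start ≥ 3 → (4,5); next start ≥ 5 → (5,7); next start ≥ 7 → (7,9); next start ≥ 9 → (10,12); next start ≥ 12 → (13,14); next start ≥ 14 → (16,19).
Selected 7 appointments.

7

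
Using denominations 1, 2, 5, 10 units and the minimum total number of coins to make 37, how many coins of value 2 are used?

37 = 3×10 + 1×5 + 1×2
Count of 2: 1

1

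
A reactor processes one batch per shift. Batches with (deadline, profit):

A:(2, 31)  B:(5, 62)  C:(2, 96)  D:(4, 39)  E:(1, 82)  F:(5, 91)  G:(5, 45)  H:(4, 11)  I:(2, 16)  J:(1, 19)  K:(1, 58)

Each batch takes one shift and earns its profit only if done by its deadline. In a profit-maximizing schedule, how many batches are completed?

5

Take jobs in profit order; each goes to the latest open slot no later than its deadline.
Profit order: C=96 F=91 E=82 B=62 K=58 G=45 D=39 A=31 J=19 I=16 H=11
Assign: C→slot 2, F→slot 5, E→slot 1, B→slot 4, K skipped, G→slot 3, D skipped, A skipped, J skipped, I skipped, H skipped.
Slots: [1:E] [2:C] [3:G] [4:B] [5:F]
5 of 11 scheduled.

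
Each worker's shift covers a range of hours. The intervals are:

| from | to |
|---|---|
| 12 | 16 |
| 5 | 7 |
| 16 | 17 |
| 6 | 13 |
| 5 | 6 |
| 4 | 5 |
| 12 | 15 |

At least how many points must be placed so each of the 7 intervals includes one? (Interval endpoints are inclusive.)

By right end: [4,5]  [5,6]  [5,7]  [6,13]  [12,15]  [12,16]  [16,17]
[4,5] uncovered → point at 5; [6,13] uncovered → point at 13; [16,17] uncovered → point at 17.
Points: 5, 13, 17 (3 total).

3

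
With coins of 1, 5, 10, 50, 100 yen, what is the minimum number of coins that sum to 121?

4

Greedy: take as many of the largest coin as possible, then repeat with the remainder.
121 − 1×100→21 − 2×10→1 − 1×1→0
Total coins = 1 + 2 + 1 = 4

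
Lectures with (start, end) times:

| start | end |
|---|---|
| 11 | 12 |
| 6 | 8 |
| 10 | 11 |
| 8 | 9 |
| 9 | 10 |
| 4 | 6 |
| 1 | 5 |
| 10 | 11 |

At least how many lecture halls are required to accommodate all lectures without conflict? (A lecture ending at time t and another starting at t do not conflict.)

2

Events (time:±→running): 1:+→1 4:+→2 … peak 2.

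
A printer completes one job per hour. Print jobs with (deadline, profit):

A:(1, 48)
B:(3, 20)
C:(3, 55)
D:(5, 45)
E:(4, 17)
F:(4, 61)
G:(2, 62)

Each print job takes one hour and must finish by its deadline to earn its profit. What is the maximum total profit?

271

Take jobs in profit order; each goes to the latest open slot no later than its deadline.
By profit: G(d2,62), F(d4,61), C(d3,55), A(d1,48), D(d5,45), B(d3,20), E(d4,17)
G→slot 2; F→slot 4; C→slot 3; A→slot 1; D→slot 5; B skipped; E skipped.
Profit = 48 + 62 + 55 + 61 + 45 = 271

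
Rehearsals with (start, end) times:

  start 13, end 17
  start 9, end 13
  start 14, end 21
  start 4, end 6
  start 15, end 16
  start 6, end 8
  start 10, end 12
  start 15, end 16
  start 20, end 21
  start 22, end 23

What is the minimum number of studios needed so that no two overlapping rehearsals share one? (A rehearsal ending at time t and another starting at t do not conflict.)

starts: [4, 6, 9, 10, 13, 14, 15, 15, 20, 22]
ends:   [6, 8, 12, 13, 16, 16, 17, 21, 21, 23]
s4→1 e6→0 s6→1 e8→0 s9→1 s10→2 e12→1 e13→0 s13→1 s14→2 s15→3 s15→4  — peak 4.

4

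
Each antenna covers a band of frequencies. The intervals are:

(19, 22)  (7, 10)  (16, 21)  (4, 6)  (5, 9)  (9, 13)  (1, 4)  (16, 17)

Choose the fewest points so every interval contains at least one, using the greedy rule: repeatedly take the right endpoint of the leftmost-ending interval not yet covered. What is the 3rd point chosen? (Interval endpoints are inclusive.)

17

Sort by right endpoint; whenever an interval is uncovered, place a point at its right end.
Sorted: [1,4] [4,6] [5,9] [7,10] [9,13] [16,17] [16,21] [19,22]
{[1,4],[4,6]} hit by 4; {[5,9],[7,10],[9,13]} hit by 9; {[16,17],[16,21]} hit by 17; {[19,22]} hit by 22.
Points: 4, 9, 17, 22 (4 total).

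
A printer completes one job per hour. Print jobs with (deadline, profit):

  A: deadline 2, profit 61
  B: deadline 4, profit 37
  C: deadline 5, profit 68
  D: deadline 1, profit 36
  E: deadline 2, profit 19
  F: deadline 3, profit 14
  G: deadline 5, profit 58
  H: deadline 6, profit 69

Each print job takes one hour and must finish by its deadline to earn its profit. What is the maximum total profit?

329

Sort by profit descending; place each in the latest free slot ≤ its deadline.
By profit: H(d6,69), C(d5,68), A(d2,61), G(d5,58), B(d4,37), D(d1,36), E(d2,19), F(d3,14)
H→slot 6; C→slot 5; A→slot 2; G→slot 4; B→slot 3; D→slot 1; E skipped; F skipped.
Profit = 36 + 61 + 37 + 58 + 68 + 69 = 329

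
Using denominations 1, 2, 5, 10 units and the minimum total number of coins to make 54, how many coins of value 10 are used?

54 − 5×10→4 − 2×2→0
Count of 10: 5

5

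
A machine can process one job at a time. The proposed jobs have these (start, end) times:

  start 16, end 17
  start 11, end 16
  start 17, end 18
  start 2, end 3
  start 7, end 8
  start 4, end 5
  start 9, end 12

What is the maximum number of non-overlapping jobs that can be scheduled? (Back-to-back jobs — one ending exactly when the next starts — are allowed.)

6

Greedy by earliest finish: after sorting by end time, pick each interval compatible with the last pick.
Sorted by end: (2,3)  (4,5)  (7,8)  (9,12)  (11,16)  (16,17)  (17,18)
take (2,3); take (4,5); take (7,8); take (9,12); take (16,17); take (17,18).
Selected 6 jobs.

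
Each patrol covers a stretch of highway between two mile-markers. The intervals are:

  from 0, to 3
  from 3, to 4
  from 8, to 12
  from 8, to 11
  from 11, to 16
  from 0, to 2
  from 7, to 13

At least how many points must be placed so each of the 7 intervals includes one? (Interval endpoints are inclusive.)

3

Process intervals by earliest right end; each time one isn't hit yet, stab at its right endpoint.
By right end: [0,2]  [0,3]  [3,4]  [8,11]  [8,12]  [7,13]  [11,16]
[0,2] uncovered → point at 2; [3,4] uncovered → point at 4; [8,11] uncovered → point at 11.
Points: 2, 4, 11 (3 total).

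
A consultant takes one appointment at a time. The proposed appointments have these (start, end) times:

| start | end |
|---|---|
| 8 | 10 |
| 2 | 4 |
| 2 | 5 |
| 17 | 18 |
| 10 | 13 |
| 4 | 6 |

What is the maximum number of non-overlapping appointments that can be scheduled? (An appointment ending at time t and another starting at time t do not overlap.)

Greedy by earliest finish: after sorting by end time, pick each interval compatible with the last pick.
By end time: (2,4), (2,5), (4,6), (8,10), (10,13), (17,18).
Pick (2,4); next start ≥ 4 → (4,6); next start ≥ 6 → (8,10); next start ≥ 10 → (10,13); next start ≥ 13 → (17,18).
Selected 5 appointments.

5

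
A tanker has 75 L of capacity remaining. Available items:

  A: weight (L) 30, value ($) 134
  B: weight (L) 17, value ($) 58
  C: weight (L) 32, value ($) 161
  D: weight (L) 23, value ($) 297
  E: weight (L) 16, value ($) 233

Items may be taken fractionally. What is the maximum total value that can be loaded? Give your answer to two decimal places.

708.87

Greedy by value/weight ratio, highest first.
Ratios (sorted): E 14.56, D 12.91, C 5.03, A 4.47, B 3.41
take E (16 @ 233); take D (23 @ 297); take C (32 @ 161); take 4/30 of A → 17.87. Capacity used 75/75.
Total value = 708.87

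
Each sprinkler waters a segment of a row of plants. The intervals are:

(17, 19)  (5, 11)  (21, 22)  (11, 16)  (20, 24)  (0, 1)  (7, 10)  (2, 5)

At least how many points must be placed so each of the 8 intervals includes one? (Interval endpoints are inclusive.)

6

Sort by right endpoint; whenever an interval is uncovered, place a point at its right end.
Sorted: [0,1] [2,5] [7,10] [5,11] [11,16] [17,19] [21,22] [20,24]
{[0,1]} hit by 1; {[2,5]} hit by 5; {[7,10],[5,11]} hit by 10; {[11,16]} hit by 16; {[17,19]} hit by 19; {[21,22],[20,24]} hit by 22.
Points: 1, 5, 10, 16, 19, 22 (6 total).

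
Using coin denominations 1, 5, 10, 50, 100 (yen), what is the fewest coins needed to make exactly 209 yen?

7

Greedy: take as many of the largest coin as possible, then repeat with the remainder.
209 = 2×100 + 1×5 + 4×1
Total coins = 2 + 1 + 4 = 7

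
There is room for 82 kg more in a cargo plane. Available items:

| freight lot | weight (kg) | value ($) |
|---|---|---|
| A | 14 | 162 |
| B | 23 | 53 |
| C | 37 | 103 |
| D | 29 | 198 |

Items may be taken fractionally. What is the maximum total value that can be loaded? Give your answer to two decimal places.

Greedy by value/weight ratio, highest first.
Order: A (162/14=11.57) > D (198/29=6.83) > C (103/37=2.78) > B (53/23=2.30)
Fill: take A (14 @ 162) → take D (29 @ 198) → take C (37 @ 103) → take 2/23 of B → 4.61; 82/82 used.
Total value = 467.61

467.61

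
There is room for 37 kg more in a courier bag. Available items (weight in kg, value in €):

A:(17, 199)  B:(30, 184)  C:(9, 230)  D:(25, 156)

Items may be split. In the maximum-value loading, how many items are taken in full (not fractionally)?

Order: C (230/9=25.56) > A (199/17=11.71) > D (156/25=6.24) > B (184/30=6.13)
Fill: take C (9 @ 230) → take A (17 @ 199) → take 11/25 of D → 68.64; 37/37 used.
2 item(s) taken whole; one partial (take 11/25 of D).

2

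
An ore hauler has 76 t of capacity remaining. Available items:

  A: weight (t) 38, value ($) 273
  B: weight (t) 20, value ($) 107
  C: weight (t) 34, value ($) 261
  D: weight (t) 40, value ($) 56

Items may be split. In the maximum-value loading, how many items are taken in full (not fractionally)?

Sort by value per unit weight and fill in that order.
Ratios (sorted): C 7.68, A 7.18, B 5.35, D 1.40
take C (34 @ 261); take A (38 @ 273); take 4/20 of B → 21.40. Capacity used 76/76.
2 item(s) taken whole; one partial (take 4/20 of B).

2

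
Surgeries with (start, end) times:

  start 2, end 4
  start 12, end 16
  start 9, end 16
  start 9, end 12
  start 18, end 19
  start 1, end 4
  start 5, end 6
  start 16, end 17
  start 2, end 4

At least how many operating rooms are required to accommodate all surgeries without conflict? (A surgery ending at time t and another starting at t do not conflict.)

Count concurrent intervals with a sweep; the peak is the room count.
Events (time:±→running): 1:+→1 2:+→2 2:+→3 … peak 3.

3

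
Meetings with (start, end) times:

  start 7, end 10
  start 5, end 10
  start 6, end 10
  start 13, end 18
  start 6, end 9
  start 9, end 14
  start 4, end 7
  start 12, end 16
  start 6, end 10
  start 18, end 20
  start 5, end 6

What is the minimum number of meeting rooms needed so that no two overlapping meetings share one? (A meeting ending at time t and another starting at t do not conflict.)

starts: [4, 5, 5, 6, 6, 6, 7, 9, 12, 13, 18]
ends:   [6, 7, 9, 10, 10, 10, 10, 14, 16, 18, 20]
s4→1 s5→2 s5→3 e6→2 s6→3 s6→4 s6→5  — peak 5.

5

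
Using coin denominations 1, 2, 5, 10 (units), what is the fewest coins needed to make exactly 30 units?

Greedy: take as many of the largest coin as possible, then repeat with the remainder.
30 − 3×10→0
Total coins = 3 = 3

3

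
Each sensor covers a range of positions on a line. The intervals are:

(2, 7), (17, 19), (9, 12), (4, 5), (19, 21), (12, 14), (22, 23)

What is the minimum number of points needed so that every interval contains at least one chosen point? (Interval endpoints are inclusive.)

Process intervals by earliest right end; each time one isn't hit yet, stab at its right endpoint.
By right end: [4,5]  [2,7]  [9,12]  [12,14]  [17,19]  [19,21]  [22,23]
[4,5] uncovered → point at 5; [9,12] uncovered → point at 12; [17,19] uncovered → point at 19; [22,23] uncovered → point at 23.
Points: 5, 12, 19, 23 (4 total).

4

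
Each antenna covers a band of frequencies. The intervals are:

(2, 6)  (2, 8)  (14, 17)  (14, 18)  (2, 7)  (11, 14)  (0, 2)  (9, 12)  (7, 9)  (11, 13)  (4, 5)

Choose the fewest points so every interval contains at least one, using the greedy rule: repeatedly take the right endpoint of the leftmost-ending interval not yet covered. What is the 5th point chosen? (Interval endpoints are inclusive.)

17

Process intervals by earliest right end; each time one isn't hit yet, stab at its right endpoint.
Sorted: [0,2] [4,5] [2,6] [2,7] [2,8] [7,9] [9,12] [11,13] [11,14] [14,17] [14,18]
{[0,2]} hit by 2; {[4,5],[2,6],[2,7],[2,8]} hit by 5; {[7,9],[9,12]} hit by 9; {[11,13],[11,14]} hit by 13; {[14,17],[14,18]} hit by 17.
Points: 2, 5, 9, 13, 17 (5 total).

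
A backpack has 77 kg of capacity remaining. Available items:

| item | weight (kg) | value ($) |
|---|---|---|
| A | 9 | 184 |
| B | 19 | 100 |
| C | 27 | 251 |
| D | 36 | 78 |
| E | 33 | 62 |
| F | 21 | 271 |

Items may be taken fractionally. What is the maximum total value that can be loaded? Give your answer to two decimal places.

Greedy by value/weight ratio, highest first.
Ratios (sorted): A 20.44, F 12.90, C 9.30, B 5.26, D 2.17, E 1.88
take A (9 @ 184); take F (21 @ 271); take C (27 @ 251); take B (19 @ 100); take 1/36 of D → 2.17. Capacity used 77/77.
Total value = 808.17

808.17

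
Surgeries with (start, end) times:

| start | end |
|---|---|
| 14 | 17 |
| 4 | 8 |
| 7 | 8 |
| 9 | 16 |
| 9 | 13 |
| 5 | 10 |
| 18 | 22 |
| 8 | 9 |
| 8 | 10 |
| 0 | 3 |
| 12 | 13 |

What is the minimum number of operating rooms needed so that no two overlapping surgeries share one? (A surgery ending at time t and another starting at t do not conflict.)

Count concurrent intervals with a sweep; the peak is the room count.
starts: [0, 4, 5, 7, 8, 8, 9, 9, 12, 14, 18]
ends:   [3, 8, 8, 9, 10, 10, 13, 13, 16, 17, 22]
s0→1 e3→0 s4→1 s5→2 s7→3 e8→2 e8→1 s8→2 s8→3 e9→2 s9→3 s9→4  — peak 4.

4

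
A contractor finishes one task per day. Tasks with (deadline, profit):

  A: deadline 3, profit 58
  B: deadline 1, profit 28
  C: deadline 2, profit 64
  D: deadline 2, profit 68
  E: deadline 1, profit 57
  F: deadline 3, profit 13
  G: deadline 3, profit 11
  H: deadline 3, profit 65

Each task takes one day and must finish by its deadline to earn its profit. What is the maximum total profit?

197

Sort by profit descending; place each in the latest free slot ≤ its deadline.
By profit: D(d2,68), H(d3,65), C(d2,64), A(d3,58), E(d1,57), B(d1,28), F(d3,13), G(d3,11)
D→slot 2; H→slot 3; C→slot 1; A skipped; E skipped; B skipped; F skipped; G skipped.
Profit = 64 + 68 + 65 = 197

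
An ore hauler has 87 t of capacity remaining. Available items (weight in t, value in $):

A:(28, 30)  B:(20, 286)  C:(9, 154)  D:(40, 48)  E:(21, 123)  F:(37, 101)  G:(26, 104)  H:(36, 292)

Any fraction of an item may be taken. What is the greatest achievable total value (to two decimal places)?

859.00

Order: C (154/9=17.11) > B (286/20=14.30) > H (292/36=8.11) > E (123/21=5.86) > G (104/26=4.00) > F (101/37=2.73) > D (48/40=1.20) > A (30/28=1.07)
Fill: take C (9 @ 154) → take B (20 @ 286) → take H (36 @ 292) → take E (21 @ 123) → take 1/26 of G → 4.00; 87/87 used.
Total value = 859.00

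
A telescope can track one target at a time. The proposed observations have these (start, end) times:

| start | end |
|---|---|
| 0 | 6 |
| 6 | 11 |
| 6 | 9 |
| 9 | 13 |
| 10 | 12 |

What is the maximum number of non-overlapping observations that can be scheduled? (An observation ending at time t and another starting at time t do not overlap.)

Sorted by end: (0,6)  (6,9)  (6,11)  (10,12)  (9,13)
take (0,6); take (6,9); take (10,12); skip (9,13).
Selected 3 observations.

3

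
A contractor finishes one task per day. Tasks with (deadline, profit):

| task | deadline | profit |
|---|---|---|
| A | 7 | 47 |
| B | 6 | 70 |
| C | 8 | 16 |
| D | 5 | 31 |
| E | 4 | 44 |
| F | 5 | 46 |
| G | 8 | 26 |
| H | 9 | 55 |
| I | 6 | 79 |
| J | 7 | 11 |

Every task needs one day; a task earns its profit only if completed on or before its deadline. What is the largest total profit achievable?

414

Take jobs in profit order; each goes to the latest open slot no later than its deadline.
Profit order: I=79 B=70 H=55 A=47 F=46 E=44 D=31 G=26 C=16 J=11
Assign: I→slot 6, B→slot 5, H→slot 9, A→slot 7, F→slot 4, E→slot 3, D→slot 2, G→slot 8, C→slot 1, J skipped.
Slots: [1:C] [2:D] [3:E] [4:F] [5:B] [6:I] [7:A] [8:G] [9:H]
Profit = 16 + 31 + 44 + 46 + 70 + 79 + 47 + 26 + 55 = 414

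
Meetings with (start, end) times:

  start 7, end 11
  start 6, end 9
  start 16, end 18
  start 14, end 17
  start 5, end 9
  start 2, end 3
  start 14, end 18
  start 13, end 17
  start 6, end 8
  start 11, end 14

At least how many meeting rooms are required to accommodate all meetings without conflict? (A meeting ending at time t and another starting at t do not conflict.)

4

Count concurrent intervals with a sweep; the peak is the room count.
Events (time:±→running): 2:+→1 3:-→0 5:+→1 6:+→2 6:+→3 7:+→4 … peak 4.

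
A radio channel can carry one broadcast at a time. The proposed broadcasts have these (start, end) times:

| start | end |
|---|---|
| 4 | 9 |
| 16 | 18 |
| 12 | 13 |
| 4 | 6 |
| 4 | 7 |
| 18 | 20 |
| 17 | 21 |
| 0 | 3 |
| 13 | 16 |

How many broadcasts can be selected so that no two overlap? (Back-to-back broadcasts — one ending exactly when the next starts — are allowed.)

6

Order by finish time; keep every interval that doesn't clash with the previous kept one.
By end time: (0,3), (4,6), (4,7), (4,9), (12,13), (13,16), (16,18), (18,20), (17,21).
Pick (0,3); next start ≥ 3 → (4,6); next start ≥ 6 → (12,13); next start ≥ 13 → (13,16); next start ≥ 16 → (16,18); next start ≥ 18 → (18,20).
Selected 6 broadcasts.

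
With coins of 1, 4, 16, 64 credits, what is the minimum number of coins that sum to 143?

8

Greedy: take as many of the largest coin as possible, then repeat with the remainder.
143 = 2×64 + 3×4 + 3×1
Total coins = 2 + 3 + 3 = 8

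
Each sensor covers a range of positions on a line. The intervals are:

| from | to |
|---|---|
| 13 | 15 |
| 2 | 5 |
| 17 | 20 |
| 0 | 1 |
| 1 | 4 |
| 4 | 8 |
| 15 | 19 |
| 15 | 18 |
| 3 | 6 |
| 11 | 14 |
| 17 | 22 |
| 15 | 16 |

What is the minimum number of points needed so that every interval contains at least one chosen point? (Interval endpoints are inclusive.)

5

Process intervals by earliest right end; each time one isn't hit yet, stab at its right endpoint.
By right end: [0,1]  [1,4]  [2,5]  [3,6]  [4,8]  [11,14]  [13,15]  [15,16]  [15,18]  [15,19]  [17,20]  [17,22]
[0,1] uncovered → point at 1; [2,5] uncovered → point at 5; [11,14] uncovered → point at 14; [15,16] uncovered → point at 16; [17,20] uncovered → point at 20.
Points: 1, 5, 14, 16, 20 (5 total).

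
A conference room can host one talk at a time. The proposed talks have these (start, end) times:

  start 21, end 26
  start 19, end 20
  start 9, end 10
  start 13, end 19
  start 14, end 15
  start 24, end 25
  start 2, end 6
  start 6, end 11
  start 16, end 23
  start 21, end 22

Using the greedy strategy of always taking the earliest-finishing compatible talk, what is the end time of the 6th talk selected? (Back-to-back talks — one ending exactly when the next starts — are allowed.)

Greedy by earliest finish: after sorting by end time, pick each interval compatible with the last pick.
Sorted by end: (2,6)  (9,10)  (6,11)  (14,15)  (13,19)  (19,20)  (21,22)  (16,23)  (24,25)  (21,26)
take (2,6); take (9,10); skip (6,11); take (14,15); take (19,20); take (21,22); take (24,25).
Selected: (2,6) (9,10) (14,15) (19,20) (21,22) (24,25)

25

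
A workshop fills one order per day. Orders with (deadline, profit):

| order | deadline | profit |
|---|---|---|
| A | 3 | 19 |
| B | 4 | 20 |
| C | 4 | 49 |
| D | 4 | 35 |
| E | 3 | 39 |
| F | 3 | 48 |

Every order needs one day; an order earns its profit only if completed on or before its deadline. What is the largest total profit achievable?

171

Take jobs in profit order; each goes to the latest open slot no later than its deadline.
By profit: C(d4,49), F(d3,48), E(d3,39), D(d4,35), B(d4,20), A(d3,19)
C→slot 4; F→slot 3; E→slot 2; D→slot 1; B skipped; A skipped.
Profit = 35 + 39 + 48 + 49 = 171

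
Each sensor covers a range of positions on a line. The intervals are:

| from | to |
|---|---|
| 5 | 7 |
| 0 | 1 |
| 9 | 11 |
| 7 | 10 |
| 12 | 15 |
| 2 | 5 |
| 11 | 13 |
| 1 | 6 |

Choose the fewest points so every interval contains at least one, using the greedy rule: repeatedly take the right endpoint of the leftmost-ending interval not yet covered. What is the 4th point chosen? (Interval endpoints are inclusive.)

Sort by right endpoint; whenever an interval is uncovered, place a point at its right end.
Sorted: [0,1] [2,5] [1,6] [5,7] [7,10] [9,11] [11,13] [12,15]
{[0,1]} hit by 1; {[2,5],[1,6],[5,7]} hit by 5; {[7,10],[9,11]} hit by 10; {[11,13],[12,15]} hit by 13.
Points: 1, 5, 10, 13 (4 total).

13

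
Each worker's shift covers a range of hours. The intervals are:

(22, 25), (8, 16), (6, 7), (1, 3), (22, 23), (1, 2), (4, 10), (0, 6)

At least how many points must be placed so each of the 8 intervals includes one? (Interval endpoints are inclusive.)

4

Sort by right endpoint; whenever an interval is uncovered, place a point at its right end.
Sorted: [1,2] [1,3] [0,6] [6,7] [4,10] [8,16] [22,23] [22,25]
{[1,2],[1,3],[0,6]} hit by 2; {[6,7],[4,10]} hit by 7; {[8,16]} hit by 16; {[22,23],[22,25]} hit by 23.
Points: 2, 7, 16, 23 (4 total).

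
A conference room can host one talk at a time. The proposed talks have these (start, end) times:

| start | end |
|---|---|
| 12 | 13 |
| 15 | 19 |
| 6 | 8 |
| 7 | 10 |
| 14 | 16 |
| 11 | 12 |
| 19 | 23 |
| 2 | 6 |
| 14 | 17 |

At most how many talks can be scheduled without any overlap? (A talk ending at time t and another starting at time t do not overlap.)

Greedy by earliest finish: after sorting by end time, pick each interval compatible with the last pick.
Sorted by end: (2,6)  (6,8)  (7,10)  (11,12)  (12,13)  (14,16)  (14,17)  (15,19)  (19,23)
take (2,6); take (6,8); skip (7,10); take (11,12); take (12,13); take (14,16); take (19,23).
Selected 6 talks.

6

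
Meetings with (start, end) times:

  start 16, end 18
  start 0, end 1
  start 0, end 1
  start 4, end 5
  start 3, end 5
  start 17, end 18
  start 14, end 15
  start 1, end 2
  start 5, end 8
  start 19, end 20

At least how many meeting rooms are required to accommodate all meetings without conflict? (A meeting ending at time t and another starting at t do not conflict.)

starts: [0, 0, 1, 3, 4, 5, 14, 16, 17, 19]
ends:   [1, 1, 2, 5, 5, 8, 15, 18, 18, 20]
s0→1 s0→2  — peak 2.

2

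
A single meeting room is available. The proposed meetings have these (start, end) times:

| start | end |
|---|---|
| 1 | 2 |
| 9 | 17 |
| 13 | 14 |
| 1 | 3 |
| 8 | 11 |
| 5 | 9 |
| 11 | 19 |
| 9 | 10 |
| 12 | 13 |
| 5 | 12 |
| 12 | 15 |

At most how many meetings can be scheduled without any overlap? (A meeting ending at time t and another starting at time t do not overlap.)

Greedy by earliest finish: after sorting by end time, pick each interval compatible with the last pick.
Sorted by end: (1,2)  (1,3)  (5,9)  (9,10)  (8,11)  (5,12)  (12,13)  (13,14)  (12,15)  (9,17)  (11,19)
take (1,2); take (5,9); take (9,10); skip (8,11); take (12,13); take (13,14); skip (9,17); skip (11,19).
Selected 5 meetings.

5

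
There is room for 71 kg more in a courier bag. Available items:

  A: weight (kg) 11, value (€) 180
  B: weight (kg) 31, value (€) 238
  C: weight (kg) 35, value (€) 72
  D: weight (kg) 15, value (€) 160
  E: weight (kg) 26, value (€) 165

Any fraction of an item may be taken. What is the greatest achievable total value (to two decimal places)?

666.85

Sort by value per unit weight and fill in that order.
Order: A (180/11=16.36) > D (160/15=10.67) > B (238/31=7.68) > E (165/26=6.35) > C (72/35=2.06)
Fill: take A (11 @ 180) → take D (15 @ 160) → take B (31 @ 238) → take 14/26 of E → 88.85; 71/71 used.
Total value = 666.85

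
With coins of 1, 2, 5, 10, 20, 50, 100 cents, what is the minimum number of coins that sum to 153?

Greedy: take as many of the largest coin as possible, then repeat with the remainder.
153 = 1×100 + 1×50 + 1×2 + 1×1
Total coins = 1 + 1 + 1 + 1 = 4

4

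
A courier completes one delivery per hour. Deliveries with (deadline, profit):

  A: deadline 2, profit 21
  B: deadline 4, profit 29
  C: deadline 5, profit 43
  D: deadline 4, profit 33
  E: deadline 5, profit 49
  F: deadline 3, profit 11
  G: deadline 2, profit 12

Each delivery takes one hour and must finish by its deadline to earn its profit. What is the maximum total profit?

Sort by profit descending; place each in the latest free slot ≤ its deadline.
Profit order: E=49 C=43 D=33 B=29 A=21 G=12 F=11
Assign: E→slot 5, C→slot 4, D→slot 3, B→slot 2, A→slot 1, G skipped, F skipped.
Slots: [1:A] [2:B] [3:D] [4:C] [5:E]
Profit = 21 + 29 + 33 + 43 + 49 = 175

175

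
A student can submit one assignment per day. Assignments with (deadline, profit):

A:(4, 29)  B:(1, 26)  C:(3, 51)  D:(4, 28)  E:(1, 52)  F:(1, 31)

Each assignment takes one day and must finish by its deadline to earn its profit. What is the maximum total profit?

160

Take jobs in profit order; each goes to the latest open slot no later than its deadline.
Profit order: E=52 C=51 F=31 A=29 D=28 B=26
Assign: E→slot 1, C→slot 3, F skipped, A→slot 4, D→slot 2, B skipped.
Slots: [1:E] [2:D] [3:C] [4:A]
Profit = 52 + 28 + 51 + 29 = 160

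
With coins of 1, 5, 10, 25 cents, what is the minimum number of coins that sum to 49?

7

49 − 1×25→24 − 2×10→4 − 4×1→0
Total coins = 1 + 2 + 4 = 7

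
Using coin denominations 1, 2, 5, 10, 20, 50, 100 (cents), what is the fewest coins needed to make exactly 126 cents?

Use the largest denomination that fits, subtract, and repeat.
126 = 1×100 + 1×20 + 1×5 + 1×1
Total coins = 1 + 1 + 1 + 1 = 4

4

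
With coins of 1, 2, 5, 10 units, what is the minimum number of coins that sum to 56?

Use the largest denomination that fits, subtract, and repeat.
56 = 5×10 + 1×5 + 1×1
Total coins = 5 + 1 + 1 = 7

7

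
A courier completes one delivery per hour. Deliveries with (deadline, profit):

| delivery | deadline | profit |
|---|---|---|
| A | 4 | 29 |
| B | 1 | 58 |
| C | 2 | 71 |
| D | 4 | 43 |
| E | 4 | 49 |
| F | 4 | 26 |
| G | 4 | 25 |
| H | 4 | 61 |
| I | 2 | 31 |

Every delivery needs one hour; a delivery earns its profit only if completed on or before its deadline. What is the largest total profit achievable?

239

Profit order: C=71 H=61 B=58 E=49 D=43 I=31 A=29 F=26 G=25
Assign: C→slot 2, H→slot 4, B→slot 1, E→slot 3, D skipped, I skipped, A skipped, F skipped, G skipped.
Slots: [1:B] [2:C] [3:E] [4:H]
Profit = 58 + 71 + 49 + 61 = 239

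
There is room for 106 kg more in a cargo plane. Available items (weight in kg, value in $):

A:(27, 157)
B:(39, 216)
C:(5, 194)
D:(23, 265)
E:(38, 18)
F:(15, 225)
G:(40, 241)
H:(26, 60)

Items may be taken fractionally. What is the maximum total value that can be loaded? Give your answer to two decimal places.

Order: C (194/5=38.80) > F (225/15=15.00) > D (265/23=11.52) > G (241/40=6.03) > A (157/27=5.81) > B (216/39=5.54) > H (60/26=2.31) > E (18/38=0.47)
Fill: take C (5 @ 194) → take F (15 @ 225) → take D (23 @ 265) → take G (40 @ 241) → take 23/27 of A → 133.74; 106/106 used.
Total value = 1058.74

1058.74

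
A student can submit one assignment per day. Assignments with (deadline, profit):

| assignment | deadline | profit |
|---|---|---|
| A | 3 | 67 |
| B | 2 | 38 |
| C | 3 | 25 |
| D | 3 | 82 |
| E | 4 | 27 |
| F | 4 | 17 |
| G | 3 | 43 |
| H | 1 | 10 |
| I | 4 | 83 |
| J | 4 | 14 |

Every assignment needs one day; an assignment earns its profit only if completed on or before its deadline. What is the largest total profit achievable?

Sort by profit descending; place each in the latest free slot ≤ its deadline.
By profit: I(d4,83), D(d3,82), A(d3,67), G(d3,43), B(d2,38), E(d4,27), C(d3,25), F(d4,17), J(d4,14), H(d1,10)
I→slot 4; D→slot 3; A→slot 2; G→slot 1; B skipped; E skipped; C skipped; F skipped; J skipped; H skipped.
Profit = 43 + 67 + 82 + 83 = 275

275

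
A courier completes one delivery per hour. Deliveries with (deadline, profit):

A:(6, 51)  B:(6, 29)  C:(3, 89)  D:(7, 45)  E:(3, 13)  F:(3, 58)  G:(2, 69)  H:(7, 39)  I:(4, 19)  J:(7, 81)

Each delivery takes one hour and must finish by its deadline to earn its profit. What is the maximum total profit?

432

Sort by profit descending; place each in the latest free slot ≤ its deadline.
Profit order: C=89 J=81 G=69 F=58 A=51 D=45 H=39 B=29 I=19 E=13
Assign: C→slot 3, J→slot 7, G→slot 2, F→slot 1, A→slot 6, D→slot 5, H→slot 4, B skipped, I skipped, E skipped.
Slots: [1:F] [2:G] [3:C] [4:H] [5:D] [6:A] [7:J]
Profit = 58 + 69 + 89 + 39 + 45 + 51 + 81 = 432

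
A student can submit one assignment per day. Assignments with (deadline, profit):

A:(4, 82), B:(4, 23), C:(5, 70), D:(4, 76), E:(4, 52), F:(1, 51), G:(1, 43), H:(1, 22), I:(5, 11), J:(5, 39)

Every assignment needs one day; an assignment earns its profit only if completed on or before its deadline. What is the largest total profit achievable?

By profit: A(d4,82), D(d4,76), C(d5,70), E(d4,52), F(d1,51), G(d1,43), J(d5,39), B(d4,23), H(d1,22), I(d5,11)
A→slot 4; D→slot 3; C→slot 5; E→slot 2; F→slot 1; G skipped; J skipped; B skipped; H skipped; I skipped.
Profit = 51 + 52 + 76 + 82 + 70 = 331

331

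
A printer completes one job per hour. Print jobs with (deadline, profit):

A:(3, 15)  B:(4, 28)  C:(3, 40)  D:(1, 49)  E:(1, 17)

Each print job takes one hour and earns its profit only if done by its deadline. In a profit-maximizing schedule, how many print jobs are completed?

4

Take jobs in profit order; each goes to the latest open slot no later than its deadline.
Profit order: D=49 C=40 B=28 E=17 A=15
Assign: D→slot 1, C→slot 3, B→slot 4, E skipped, A→slot 2.
Slots: [1:D] [2:A] [3:C] [4:B]
4 of 5 scheduled.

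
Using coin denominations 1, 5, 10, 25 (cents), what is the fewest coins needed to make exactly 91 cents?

6

Greedy: take as many of the largest coin as possible, then repeat with the remainder.
91 = 3×25 + 1×10 + 1×5 + 1×1
Total coins = 3 + 1 + 1 + 1 = 6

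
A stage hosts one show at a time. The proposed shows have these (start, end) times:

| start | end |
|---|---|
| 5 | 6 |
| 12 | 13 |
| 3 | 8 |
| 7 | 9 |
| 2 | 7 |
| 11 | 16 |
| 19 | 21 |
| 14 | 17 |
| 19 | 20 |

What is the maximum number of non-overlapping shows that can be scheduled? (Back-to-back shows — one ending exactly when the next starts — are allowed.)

5

Sorted by end: (5,6)  (2,7)  (3,8)  (7,9)  (12,13)  (11,16)  (14,17)  (19,20)  (19,21)
take (5,6); skip (2,7); skip (3,8); take (7,9); take (12,13); take (14,17); take (19,20).
Selected 5 shows.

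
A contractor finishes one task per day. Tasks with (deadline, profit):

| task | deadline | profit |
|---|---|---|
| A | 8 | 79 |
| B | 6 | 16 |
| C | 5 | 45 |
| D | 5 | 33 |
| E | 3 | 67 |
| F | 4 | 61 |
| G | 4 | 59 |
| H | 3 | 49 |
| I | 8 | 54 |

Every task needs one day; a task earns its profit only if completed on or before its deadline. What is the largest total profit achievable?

Sort by profit descending; place each in the latest free slot ≤ its deadline.
By profit: A(d8,79), E(d3,67), F(d4,61), G(d4,59), I(d8,54), H(d3,49), C(d5,45), D(d5,33), B(d6,16)
A→slot 8; E→slot 3; F→slot 4; G→slot 2; I→slot 7; H→slot 1; C→slot 5; D skipped; B→slot 6.
Profit = 49 + 59 + 67 + 61 + 45 + 16 + 54 + 79 = 430

430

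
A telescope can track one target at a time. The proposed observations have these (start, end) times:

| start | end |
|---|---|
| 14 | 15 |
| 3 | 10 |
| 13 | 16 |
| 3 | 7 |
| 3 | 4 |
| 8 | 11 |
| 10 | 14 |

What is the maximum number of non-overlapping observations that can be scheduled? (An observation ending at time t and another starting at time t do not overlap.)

Sorted by end: (3,4)  (3,7)  (3,10)  (8,11)  (10,14)  (14,15)  (13,16)
take (3,4); take (8,11); take (14,15); skip (13,16).
Selected 3 observations.

3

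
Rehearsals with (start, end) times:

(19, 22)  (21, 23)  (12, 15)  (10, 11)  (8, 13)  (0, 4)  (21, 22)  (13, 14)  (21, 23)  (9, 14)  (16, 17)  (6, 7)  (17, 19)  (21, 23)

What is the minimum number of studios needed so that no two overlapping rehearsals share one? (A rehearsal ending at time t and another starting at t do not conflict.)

5

starts: [0, 6, 8, 9, 10, 12, 13, 16, 17, 19, 21, 21, 21, 21]
ends:   [4, 7, 11, 13, 14, 14, 15, 17, 19, 22, 22, 23, 23, 23]
s0→1 e4→0 s6→1 e7→0 s8→1 s9→2 s10→3 e11→2 s12→3 e13→2 s13→3 e14→2 e14→1 e15→0 s16→1 e17→0 s17→1 e19→0 s19→1 s21→2 s21→3 s21→4 s21→5  — peak 5.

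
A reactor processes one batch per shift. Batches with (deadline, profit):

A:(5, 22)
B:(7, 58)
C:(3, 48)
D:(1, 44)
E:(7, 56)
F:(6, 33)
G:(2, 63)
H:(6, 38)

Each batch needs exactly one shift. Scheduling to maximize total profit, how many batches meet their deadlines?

7

By profit: G(d2,63), B(d7,58), E(d7,56), C(d3,48), D(d1,44), H(d6,38), F(d6,33), A(d5,22)
G→slot 2; B→slot 7; E→slot 6; C→slot 3; D→slot 1; H→slot 5; F→slot 4; A skipped.
7 of 8 scheduled.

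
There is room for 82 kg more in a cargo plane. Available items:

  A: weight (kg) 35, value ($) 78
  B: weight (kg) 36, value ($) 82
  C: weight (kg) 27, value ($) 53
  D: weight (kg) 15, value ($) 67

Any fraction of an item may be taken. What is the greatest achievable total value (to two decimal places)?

Greedy by value/weight ratio, highest first.
Order: D (67/15=4.47) > B (82/36=2.28) > A (78/35=2.23) > C (53/27=1.96)
Fill: take D (15 @ 67) → take B (36 @ 82) → take 31/35 of A → 69.09; 82/82 used.
Total value = 218.09

218.09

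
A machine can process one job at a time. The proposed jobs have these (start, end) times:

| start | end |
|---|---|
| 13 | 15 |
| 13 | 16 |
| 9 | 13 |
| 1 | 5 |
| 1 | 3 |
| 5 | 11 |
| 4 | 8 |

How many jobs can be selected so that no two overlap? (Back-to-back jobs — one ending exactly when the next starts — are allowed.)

4

Sort by end time and greedily take each interval whose start is ≥ the last chosen end.
By end time: (1,3), (1,5), (4,8), (5,11), (9,13), (13,15), (13,16).
Pick (1,3); next start ≥ 3 → (4,8); next start ≥ 8 → (9,13); next start ≥ 13 → (13,15).
Selected 4 jobs.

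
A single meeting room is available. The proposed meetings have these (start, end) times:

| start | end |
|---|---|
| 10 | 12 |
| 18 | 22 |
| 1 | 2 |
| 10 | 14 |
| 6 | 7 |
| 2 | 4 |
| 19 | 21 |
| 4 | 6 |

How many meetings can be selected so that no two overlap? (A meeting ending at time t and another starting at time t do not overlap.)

Order by finish time; keep every interval that doesn't clash with the previous kept one.
By end time: (1,2), (2,4), (4,6), (6,7), (10,12), (10,14), (19,21), (18,22).
Pick (1,2); next start ≥ 2 → (2,4); next start ≥ 4 → (4,6); next start ≥ 6 → (6,7); next start ≥ 7 → (10,12); next start ≥ 12 → (19,21).
Selected 6 meetings.

6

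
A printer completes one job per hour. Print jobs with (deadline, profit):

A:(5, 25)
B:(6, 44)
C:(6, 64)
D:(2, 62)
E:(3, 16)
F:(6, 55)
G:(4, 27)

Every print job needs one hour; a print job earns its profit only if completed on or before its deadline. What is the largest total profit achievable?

277

Profit order: C=64 D=62 F=55 B=44 G=27 A=25 E=16
Assign: C→slot 6, D→slot 2, F→slot 5, B→slot 4, G→slot 3, A→slot 1, E skipped.
Slots: [1:A] [2:D] [3:G] [4:B] [5:F] [6:C]
Profit = 25 + 62 + 27 + 44 + 55 + 64 = 277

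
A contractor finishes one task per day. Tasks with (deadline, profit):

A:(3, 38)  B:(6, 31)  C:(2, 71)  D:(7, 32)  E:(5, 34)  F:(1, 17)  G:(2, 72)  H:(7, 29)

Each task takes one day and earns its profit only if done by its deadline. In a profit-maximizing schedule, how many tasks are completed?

Profit order: G=72 C=71 A=38 E=34 D=32 B=31 H=29 F=17
Assign: G→slot 2, C→slot 1, A→slot 3, E→slot 5, D→slot 7, B→slot 6, H→slot 4, F skipped.
Slots: [1:C] [2:G] [3:A] [4:H] [5:E] [6:B] [7:D]
7 of 8 scheduled.

7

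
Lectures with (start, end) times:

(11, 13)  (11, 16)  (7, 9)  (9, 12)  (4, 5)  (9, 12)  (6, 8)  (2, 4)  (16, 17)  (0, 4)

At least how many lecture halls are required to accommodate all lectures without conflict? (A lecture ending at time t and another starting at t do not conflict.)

4

The answer is the maximum number of intervals overlapping at any instant.
Events (time:±→running): 0:+→1 2:+→2 4:-→1 4:-→0 4:+→1 5:-→0 6:+→1 7:+→2 8:-→1 9:-→0 9:+→1 9:+→2 11:+→3 11:+→4 … peak 4.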